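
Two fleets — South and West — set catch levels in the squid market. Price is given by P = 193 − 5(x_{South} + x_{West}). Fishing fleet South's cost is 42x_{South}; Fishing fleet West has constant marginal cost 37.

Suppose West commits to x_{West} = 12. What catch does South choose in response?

Fishing fleet South's profit: π = x_{South}(193 − 5(x_{South} + x_{West})) − 42x_{South}.
∂π/∂x_{South} = 151 − 10x_{South} − 5x_{West} = 0, so x_{South} = 15.1 − 0.5x_{West}.
At x_{West} = 12: x_{South} = 15.1 − 0.5·12 = 9.1.

9.1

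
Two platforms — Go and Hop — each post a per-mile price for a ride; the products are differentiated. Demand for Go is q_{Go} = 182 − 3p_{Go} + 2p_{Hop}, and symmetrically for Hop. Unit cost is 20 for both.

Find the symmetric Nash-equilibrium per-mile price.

Go's profit: π = (p_{Go} − 20)(182 − 3p_{Go} + 2p_{Hop}).
∂π/∂p_{Go} = 242 − 6p_{Go} + 2p_{Hop} = 0 ⇒ p_{Go} = 121/3 + (1/3)p_{Hop}.
Setting p_{Go} = p_{Hop} in the reaction function: p_{Go} = 121/3 + (1/3)p_{Go}, so p_{Go} = (121/3) / (2/3) = 60.5.

60.5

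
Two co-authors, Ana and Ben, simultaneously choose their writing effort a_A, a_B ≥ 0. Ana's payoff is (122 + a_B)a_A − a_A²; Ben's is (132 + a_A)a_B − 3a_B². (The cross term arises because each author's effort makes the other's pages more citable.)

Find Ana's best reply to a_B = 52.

Expanding Ana's payoff: 122a_A + a_Ba_A − a_A².
∂π/∂a_A = 122 + a_B − 2a_A = 0, so a_A = 61 + 0.5a_B.
At a_B = 52: a_A = 61 + 0.5·52 = 87.

87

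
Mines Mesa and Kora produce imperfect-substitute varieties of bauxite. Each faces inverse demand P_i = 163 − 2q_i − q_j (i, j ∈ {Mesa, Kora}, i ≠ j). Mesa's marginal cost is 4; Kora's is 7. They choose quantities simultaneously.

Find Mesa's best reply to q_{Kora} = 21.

Mine Mesa's profit: π = q_{Mesa}(163 − 2q_{Mesa} − q_{Kora}) − 4q_{Mesa}.
∂π/∂q_{Mesa} = 159 − 4q_{Mesa} − q_{Kora} = 0 ⇒ q_{Mesa} = 39.75 − 0.25q_{Kora}.
At q_{Kora} = 21: q_{Mesa} = 39.75 − 0.25·21 = 34.5.

34.5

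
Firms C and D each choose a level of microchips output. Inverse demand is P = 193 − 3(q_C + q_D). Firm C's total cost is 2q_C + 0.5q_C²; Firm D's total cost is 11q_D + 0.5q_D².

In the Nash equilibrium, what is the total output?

37.3

Firm C's profit: π = q_C(193 − 3(q_C + q_D)) − 2q_C − 0.5q_C².
∂π/∂q_C = 191 − 7q_C − 3q_D = 0, so q_C = 191/7 − (3/7)q_D.
By the same steps for D: q_D = 26 − (3/7)q_C.
Solving the two reaction functions simultaneously: (1 − (−3/7)(−3/7))q_C = 191/7 − (3/7)·26, so (40/49)q_C = 113/7 and q_C = 19.775.
Then q_D = 26 − (3/7)·19.775 = 17.525.
Total output: 19.775 + 17.525 = 37.3.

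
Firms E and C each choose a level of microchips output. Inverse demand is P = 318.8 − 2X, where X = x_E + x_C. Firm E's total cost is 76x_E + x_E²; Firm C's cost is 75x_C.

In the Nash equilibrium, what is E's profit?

1754.0172

Firm E's profit: π = x_E(318.8 − 2(x_E + x_C)) − 76x_E − x_E².
∂π/∂x_E = 242.8 − 6x_E − 2x_C = 0, so x_E = 607/15 − (1/3)x_C.
For C: ∂π/∂x_C = 243.8 − 4x_C − 2x_E = 0 ⇒ x_C = 60.95 − 0.5x_E.
Substituting the second reaction function into the first: x_E = 607/15 − (1/3)(60.95 − 0.5x_E), which gives (5/6)x_E = 20.15 ⇒ x_E = 24.18.
Then x_C = 60.95 − 0.5·24.18 = 48.86.
Price P = 318.8 − 2·73.04 = 172.72.
E's profit: (172.72 − 76)·24.18 − (24.18)² = 1754.0172.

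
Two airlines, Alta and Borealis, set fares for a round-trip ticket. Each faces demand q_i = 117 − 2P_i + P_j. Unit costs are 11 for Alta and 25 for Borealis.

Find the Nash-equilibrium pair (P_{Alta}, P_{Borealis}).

Alta's profit: π = (P_{Alta} − 11)(117 − 2P_{Alta} + P_{Borealis}).
∂π/∂P_{Alta} = 139 − 4P_{Alta} + P_{Borealis} = 0 ⇒ P_{Alta} = 34.75 + 0.25P_{Borealis}.
Similarly P_{Borealis} = 41.75 + 0.25P_{Alta}.
Substituting the second reaction function into the first: P_{Alta} = 34.75 + 0.25(41.75 + 0.25P_{Alta}), which gives 0.9375P_{Alta} = 45.1875 ⇒ P_{Alta} = 48.2.
Then P_{Borealis} = 41.75 + 0.25·48.2 = 53.8.

48.2, 53.8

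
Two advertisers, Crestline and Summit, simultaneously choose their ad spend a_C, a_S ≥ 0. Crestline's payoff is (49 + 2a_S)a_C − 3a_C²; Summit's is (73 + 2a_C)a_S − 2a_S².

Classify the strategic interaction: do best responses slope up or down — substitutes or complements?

strategic complements

Expanding Crestline's payoff: 49a_C + 2a_Sa_C − 3a_C².
∂π/∂a_C = 49 + 2a_S − 6a_C = 0, so a_C = 49/6 + (1/3)a_S.
The best-response slope da_C/da_S = 1/3 > 0: the reaction function is upward-sloping, so the choices are strategic complements.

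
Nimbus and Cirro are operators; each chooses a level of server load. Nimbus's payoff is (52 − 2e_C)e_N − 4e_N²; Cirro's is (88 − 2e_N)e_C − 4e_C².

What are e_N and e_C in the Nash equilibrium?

Expanding Nimbus's payoff: 52e_N − 2e_Ce_N − 4e_N².
∂π/∂e_N = 52 − 2e_C − 8e_N = 0, so e_N = 6.5 − 0.25e_C.
Likewise for Cirro: e_C = 11 − 0.25e_N.
Plugging e_C into Nimbus's best response: e_N = 6.5 − 0.25(11 − 0.25e_N) ⇒ 0.9375e_N = 3.75, so e_N = 4.
Then e_C = 11 − 0.25·4 = 10.

4, 10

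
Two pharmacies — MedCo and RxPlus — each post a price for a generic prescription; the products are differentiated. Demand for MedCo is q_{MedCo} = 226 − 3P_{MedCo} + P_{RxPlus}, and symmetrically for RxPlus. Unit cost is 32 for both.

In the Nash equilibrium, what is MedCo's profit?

3149.28

MedCo's profit: π = (P_{MedCo} − 32)(226 − 3P_{MedCo} + P_{RxPlus}).
∂π/∂P_{MedCo} = 322 − 6P_{MedCo} + P_{RxPlus} = 0 ⇒ P_{MedCo} = 161/3 + (1/6)P_{RxPlus}.
By symmetry P_{RxPlus} = P_{MedCo}; substituting into the reaction function, (5/6)P_{MedCo} = 161/3 and P_{MedCo} = 64.4.
q_{MedCo} = 226 − 3·64.4 + 64.4 = 97.2.
Profit = (64.4 − 32)·97.2 = 3149.28.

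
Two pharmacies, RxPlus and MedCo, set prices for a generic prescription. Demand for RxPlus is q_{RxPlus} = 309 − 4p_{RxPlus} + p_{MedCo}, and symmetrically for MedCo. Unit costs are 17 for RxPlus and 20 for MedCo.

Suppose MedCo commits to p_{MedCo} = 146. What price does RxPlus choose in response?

65.375

RxPlus's profit: π = (p_{RxPlus} − 17)(309 − 4p_{RxPlus} + p_{MedCo}).
∂π/∂p_{RxPlus} = 377 − 8p_{RxPlus} + p_{MedCo} = 0 ⇒ p_{RxPlus} = 47.125 + 0.125p_{MedCo}.
At p_{MedCo} = 146: p_{RxPlus} = 47.125 + 0.125·146 = 65.375.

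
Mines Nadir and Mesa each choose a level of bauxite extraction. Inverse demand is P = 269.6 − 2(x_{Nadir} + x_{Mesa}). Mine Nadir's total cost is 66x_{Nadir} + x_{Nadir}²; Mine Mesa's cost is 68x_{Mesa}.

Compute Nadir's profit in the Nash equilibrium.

1268.1408

Mine Nadir's profit: π = x_{Nadir}(269.6 − 2(x_{Nadir} + x_{Mesa})) − 66x_{Nadir} − x_{Nadir}².
∂π/∂x_{Nadir} = 203.6 − 6x_{Nadir} − 2x_{Mesa} = 0, so x_{Nadir} = 509/15 − (1/3)x_{Mesa}.
For Mesa: ∂π/∂x_{Mesa} = 201.6 − 4x_{Mesa} − 2x_{Nadir} = 0 ⇒ x_{Mesa} = 50.4 − 0.5x_{Nadir}.
Substituting the second reaction function into the first: x_{Nadir} = 509/15 − (1/3)(50.4 − 0.5x_{Nadir}), which gives (5/6)x_{Nadir} = 257/15 ⇒ x_{Nadir} = 20.56.
Then x_{Mesa} = 50.4 − 0.5·20.56 = 40.12.
Price P = 269.6 − 2·60.68 = 148.24.
Nadir's profit: (148.24 − 66)·20.56 − (20.56)² = 1268.1408.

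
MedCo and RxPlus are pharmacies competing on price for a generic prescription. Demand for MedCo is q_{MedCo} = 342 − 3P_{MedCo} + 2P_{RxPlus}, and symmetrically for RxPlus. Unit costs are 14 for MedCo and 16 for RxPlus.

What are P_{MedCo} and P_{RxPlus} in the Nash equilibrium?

96.375, 97.125

MedCo's profit: π = (P_{MedCo} − 14)(342 − 3P_{MedCo} + 2P_{RxPlus}).
∂π/∂P_{MedCo} = 384 − 6P_{MedCo} + 2P_{RxPlus} = 0 ⇒ P_{MedCo} = 64 + (1/3)P_{RxPlus}.
Similarly P_{RxPlus} = 65 + (1/3)P_{MedCo}.
Plugging P_{RxPlus} into MedCo's best response: P_{MedCo} = 64 + (1/3)(65 + (1/3)P_{MedCo}) ⇒ (8/9)P_{MedCo} = 257/3, so P_{MedCo} = 96.375.
Then P_{RxPlus} = 65 + (1/3)·96.375 = 97.125.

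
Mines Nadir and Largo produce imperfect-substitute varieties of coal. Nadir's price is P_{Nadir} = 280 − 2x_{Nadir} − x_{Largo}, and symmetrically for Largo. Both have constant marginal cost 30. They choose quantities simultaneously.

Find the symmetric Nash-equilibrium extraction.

Mine Nadir's profit: π = x_{Nadir}(280 − 2x_{Nadir} − x_{Largo}) − 30x_{Nadir}.
∂π/∂x_{Nadir} = 250 − 4x_{Nadir} − x_{Largo} = 0 ⇒ x_{Nadir} = 62.5 − 0.25x_{Largo}.
The game is symmetric, so in equilibrium x_{Largo} = x_{Nadir}: the reaction function gives 1.25x_{Nadir} = 62.5, hence x_{Nadir} = 50.

50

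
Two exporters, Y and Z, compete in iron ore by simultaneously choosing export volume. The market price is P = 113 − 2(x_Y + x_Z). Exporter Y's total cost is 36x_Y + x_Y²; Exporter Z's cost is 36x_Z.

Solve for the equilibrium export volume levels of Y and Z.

Exporter Y's profit: π = x_Y(113 − 2(x_Y + x_Z)) − 36x_Y − x_Y².
∂π/∂x_Y = 77 − 6x_Y − 2x_Z = 0, so x_Y = 77/6 − (1/3)x_Z.
For Z: ∂π/∂x_Z = 77 − 4x_Z − 2x_Y = 0 ⇒ x_Z = 19.25 − 0.5x_Y.
Solving the two reaction functions simultaneously: (1 − (−1/3)(−0.5))x_Y = 77/6 − (1/3)·19.25, so (5/6)x_Y = 77/12 and x_Y = 7.7.
Then x_Z = 19.25 − 0.5·7.7 = 15.4.

7.7, 15.4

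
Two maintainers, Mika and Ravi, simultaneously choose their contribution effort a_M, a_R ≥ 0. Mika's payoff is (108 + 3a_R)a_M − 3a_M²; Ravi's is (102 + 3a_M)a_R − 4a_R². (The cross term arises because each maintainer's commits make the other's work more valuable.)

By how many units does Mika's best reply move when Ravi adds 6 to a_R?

Expanding Mika's payoff: 108a_M + 3a_Ra_M − 3a_M².
∂π/∂a_M = 108 + 3a_R − 6a_M = 0, so a_M = 18 + 0.5a_R.
The reaction-function slope is 0.5, so a 6-unit rise in a_R moves a_M by 0.5 × 6 = 3. Mika's best response rises — the actions are strategic complements.

3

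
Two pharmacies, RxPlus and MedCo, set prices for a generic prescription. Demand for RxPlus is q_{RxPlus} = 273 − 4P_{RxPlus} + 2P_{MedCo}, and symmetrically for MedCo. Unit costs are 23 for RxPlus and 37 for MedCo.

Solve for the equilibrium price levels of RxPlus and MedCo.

62.7, 68.3

RxPlus's profit: π = (P_{RxPlus} − 23)(273 − 4P_{RxPlus} + 2P_{MedCo}).
∂π/∂P_{RxPlus} = 365 − 8P_{RxPlus} + 2P_{MedCo} = 0 ⇒ P_{RxPlus} = 45.625 + 0.25P_{MedCo}.
Similarly P_{MedCo} = 52.625 + 0.25P_{RxPlus}.
Plugging P_{MedCo} into RxPlus's best response: P_{RxPlus} = 45.625 + 0.25(52.625 + 0.25P_{RxPlus}) ⇒ 0.9375P_{RxPlus} = 1881/32, so P_{RxPlus} = 62.7.
Then P_{MedCo} = 52.625 + 0.25·62.7 = 68.3.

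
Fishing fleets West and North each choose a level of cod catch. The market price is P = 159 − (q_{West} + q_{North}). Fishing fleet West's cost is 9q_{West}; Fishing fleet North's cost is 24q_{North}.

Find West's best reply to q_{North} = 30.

Fishing fleet West's profit: π = q_{West}(159 − (q_{West} + q_{North})) − 9q_{West}.
∂π/∂q_{West} = 150 − 2q_{West} − q_{North} = 0, so q_{West} = 75 − 0.5q_{North}.
At q_{North} = 30: q_{West} = 75 − 0.5·30 = 60.

60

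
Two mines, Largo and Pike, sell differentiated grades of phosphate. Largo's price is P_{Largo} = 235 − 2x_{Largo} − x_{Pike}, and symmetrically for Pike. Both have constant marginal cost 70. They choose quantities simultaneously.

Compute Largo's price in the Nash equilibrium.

Mine Largo's profit: π = x_{Largo}(235 − 2x_{Largo} − x_{Pike}) − 70x_{Largo}.
∂π/∂x_{Largo} = 165 − 4x_{Largo} − x_{Pike} = 0 ⇒ x_{Largo} = 41.25 − 0.25x_{Pike}.
By symmetry x_{Pike} = x_{Largo}; substituting into the reaction function, 1.25x_{Largo} = 41.25 and x_{Largo} = 33.
P_{Largo} = 235 − 2·33 − 33 = 136.

136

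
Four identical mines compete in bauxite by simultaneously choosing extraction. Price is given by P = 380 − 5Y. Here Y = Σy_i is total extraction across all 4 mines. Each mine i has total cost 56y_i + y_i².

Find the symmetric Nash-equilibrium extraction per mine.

12

A representative mine's profit is π_i = y_i(380 − 5Y) − 56y_i − y_i², with Y = y_i + Σ_{j≠i} y_j.
First-order condition: 324 − 12y_i − 5Σ_{j≠i} y_j = 0.
Imposing symmetry (y_j = y for all j) turns Σ_{j≠i} y_j into 3y, so 324 = 27y and y = 12.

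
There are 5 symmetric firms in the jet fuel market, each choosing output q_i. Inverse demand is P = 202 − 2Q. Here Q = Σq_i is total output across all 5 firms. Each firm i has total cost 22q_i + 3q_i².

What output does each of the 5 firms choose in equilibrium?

A representative firm's profit is π_i = q_i(202 − 2Q) − 22q_i − 3q_i², with Q = q_i + Σ_{j≠i} q_j.
First-order condition: 180 − 10q_i − 2Σ_{j≠i} q_j = 0.
With identical firms, set every q_j = q: then 180 − 10q − 8q = 0, i.e. q = 180/18 = 10.

10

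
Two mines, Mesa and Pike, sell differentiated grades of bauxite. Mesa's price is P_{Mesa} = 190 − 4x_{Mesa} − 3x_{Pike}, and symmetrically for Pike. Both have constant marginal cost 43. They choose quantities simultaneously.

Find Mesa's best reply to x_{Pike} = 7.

15.75

Mine Mesa's profit: π = x_{Mesa}(190 − 4x_{Mesa} − 3x_{Pike}) − 43x_{Mesa}.
∂π/∂x_{Mesa} = 147 − 8x_{Mesa} − 3x_{Pike} = 0 ⇒ x_{Mesa} = 18.375 − 0.375x_{Pike}.
At x_{Pike} = 7: x_{Mesa} = 18.375 − 0.375·7 = 15.75.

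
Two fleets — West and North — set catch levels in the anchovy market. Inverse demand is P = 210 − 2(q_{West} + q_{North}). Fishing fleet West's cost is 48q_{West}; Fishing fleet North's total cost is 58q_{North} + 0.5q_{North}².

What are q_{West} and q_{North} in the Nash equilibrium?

Fishing fleet West's profit: π = q_{West}(210 − 2(q_{West} + q_{North})) − 48q_{West}.
∂π/∂q_{West} = 162 − 4q_{West} − 2q_{North} = 0, so q_{West} = 40.5 − 0.5q_{North}.
For North: ∂π/∂q_{North} = 152 − 5q_{North} − 2q_{West} = 0 ⇒ q_{North} = 30.4 − 0.4q_{West}.
Solving the two reaction functions simultaneously: (1 − (−0.5)(−0.4))q_{West} = 40.5 − 0.5·30.4, so 0.8q_{West} = 25.3 and q_{West} = 31.625.
Then q_{North} = 30.4 − 0.4·31.625 = 17.75.

31.625, 17.75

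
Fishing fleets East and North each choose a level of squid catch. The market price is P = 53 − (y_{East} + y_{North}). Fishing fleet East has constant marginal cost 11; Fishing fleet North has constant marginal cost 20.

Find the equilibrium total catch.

Fishing fleet East's profit: π = y_{East}(53 − (y_{East} + y_{North})) − 11y_{East}.
∂π/∂y_{East} = 42 − 2y_{East} − y_{North} = 0, so y_{East} = 21 − 0.5y_{North}.
By the same steps for North: y_{North} = 16.5 − 0.5y_{East}.
Plugging y_{North} into East's best response: y_{East} = 21 − 0.5(16.5 − 0.5y_{East}) ⇒ 0.75y_{East} = 12.75, so y_{East} = 17.
Then y_{North} = 16.5 − 0.5·17 = 8.
Total catch: 17 + 8 = 25.

25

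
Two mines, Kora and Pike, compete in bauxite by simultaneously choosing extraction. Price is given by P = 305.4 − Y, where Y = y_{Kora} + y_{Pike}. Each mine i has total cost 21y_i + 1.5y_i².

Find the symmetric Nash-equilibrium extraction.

Mine Kora's profit: π = y_{Kora}(305.4 − (y_{Kora} + y_{Pike})) − 21y_{Kora} − 1.5y_{Kora}².
∂π/∂y_{Kora} = 284.4 − 5y_{Kora} − y_{Pike} = 0, so y_{Kora} = 56.88 − 0.2y_{Pike}.
By symmetry y_{Pike} = y_{Kora}; substituting into the reaction function, 1.2y_{Kora} = 56.88 and y_{Kora} = 47.4.

47.4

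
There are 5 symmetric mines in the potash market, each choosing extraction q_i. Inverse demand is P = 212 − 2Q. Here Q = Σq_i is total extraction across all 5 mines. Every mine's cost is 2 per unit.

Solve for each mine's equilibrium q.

A representative mine's profit is π_i = q_i(212 − 2Q) − 2q_i, with Q = q_i + Σ_{j≠i} q_j.
First-order condition: 210 − 4q_i − 2Σ_{j≠i} q_j = 0.
With identical mines, set every q_j = q: then 210 − 4q − 8q = 0, i.e. q = 210/12 = 17.5.

17.5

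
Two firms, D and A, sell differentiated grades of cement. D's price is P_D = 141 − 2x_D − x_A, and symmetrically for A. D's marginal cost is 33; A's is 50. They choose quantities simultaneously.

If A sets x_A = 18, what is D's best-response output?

Firm D's profit: π = x_D(141 − 2x_D − x_A) − 33x_D.
∂π/∂x_D = 108 − 4x_D − x_A = 0 ⇒ x_D = 27 − 0.25x_A.
At x_A = 18: x_D = 27 − 0.25·18 = 22.5.

22.5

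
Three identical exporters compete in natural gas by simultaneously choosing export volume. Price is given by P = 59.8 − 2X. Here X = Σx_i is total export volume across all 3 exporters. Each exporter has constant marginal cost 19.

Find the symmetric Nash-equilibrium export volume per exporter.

A representative exporter's profit is π_i = x_i(59.8 − 2X) − 19x_i, with X = x_i + Σ_{j≠i} x_j.
First-order condition: 40.8 − 4x_i − 2Σ_{j≠i} x_j = 0.
With identical exporters, set every x_j = x: then 40.8 − 4x − 4x = 0, i.e. x = 40.8/8 = 5.1.

5.1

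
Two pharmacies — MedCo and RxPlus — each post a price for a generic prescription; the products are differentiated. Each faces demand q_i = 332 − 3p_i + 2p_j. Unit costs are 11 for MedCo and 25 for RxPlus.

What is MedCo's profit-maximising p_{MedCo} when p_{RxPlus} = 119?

MedCo's profit: π = (p_{MedCo} − 11)(332 − 3p_{MedCo} + 2p_{RxPlus}).
∂π/∂p_{MedCo} = 365 − 6p_{MedCo} + 2p_{RxPlus} = 0 ⇒ p_{MedCo} = 365/6 + (1/3)p_{RxPlus}.
At p_{RxPlus} = 119: p_{MedCo} = 365/6 + (1/3)·119 = 100.5.

100.5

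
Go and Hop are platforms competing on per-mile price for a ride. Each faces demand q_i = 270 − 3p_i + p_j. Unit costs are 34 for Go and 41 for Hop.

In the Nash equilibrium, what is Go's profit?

5043

Go's profit: π = (p_{Go} − 34)(270 − 3p_{Go} + p_{Hop}).
∂π/∂p_{Go} = 372 − 6p_{Go} + p_{Hop} = 0 ⇒ p_{Go} = 62 + (1/6)p_{Hop}.
Similarly p_{Hop} = 65.5 + (1/6)p_{Go}.
Plugging p_{Hop} into Go's best response: p_{Go} = 62 + (1/6)(65.5 + (1/6)p_{Go}) ⇒ (35/36)p_{Go} = 875/12, so p_{Go} = 75.
Then p_{Hop} = 65.5 + (1/6)·75 = 78.
q_{Go} = 270 − 3·75 + 78 = 123.
Profit = (75 − 34)·123 = 5043.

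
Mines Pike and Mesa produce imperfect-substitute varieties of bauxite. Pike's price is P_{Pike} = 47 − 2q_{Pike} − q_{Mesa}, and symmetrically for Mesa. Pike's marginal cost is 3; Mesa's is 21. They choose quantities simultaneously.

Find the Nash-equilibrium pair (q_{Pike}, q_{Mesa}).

10, 4

Mine Pike's profit: π = q_{Pike}(47 − 2q_{Pike} − q_{Mesa}) − 3q_{Pike}.
∂π/∂q_{Pike} = 44 − 4q_{Pike} − q_{Mesa} = 0 ⇒ q_{Pike} = 11 − 0.25q_{Mesa}.
Similarly q_{Mesa} = 6.5 − 0.25q_{Pike}.
Substituting the second reaction function into the first: q_{Pike} = 11 − 0.25(6.5 − 0.25q_{Pike}), which gives 0.9375q_{Pike} = 9.375 ⇒ q_{Pike} = 10.
Then q_{Mesa} = 6.5 − 0.25·10 = 4.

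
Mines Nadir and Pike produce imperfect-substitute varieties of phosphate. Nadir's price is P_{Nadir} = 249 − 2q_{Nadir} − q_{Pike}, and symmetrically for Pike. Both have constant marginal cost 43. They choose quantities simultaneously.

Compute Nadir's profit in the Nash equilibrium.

3394.88

Mine Nadir's profit: π = q_{Nadir}(249 − 2q_{Nadir} − q_{Pike}) − 43q_{Nadir}.
∂π/∂q_{Nadir} = 206 − 4q_{Nadir} − q_{Pike} = 0 ⇒ q_{Nadir} = 51.5 − 0.25q_{Pike}.
Setting q_{Nadir} = q_{Pike} in the reaction function: q_{Nadir} = 51.5 − 0.25q_{Nadir}, so q_{Nadir} = 51.5 / 1.25 = 41.2.
P_{Nadir} = 249 − 2·41.2 − 41.2 = 125.4.
Profit = (125.4 − 43)·41.2 = 3394.88.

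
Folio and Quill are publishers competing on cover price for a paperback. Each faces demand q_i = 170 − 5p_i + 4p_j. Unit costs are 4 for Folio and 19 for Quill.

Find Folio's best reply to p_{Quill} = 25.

29

Folio's profit: π = (p_{Folio} − 4)(170 − 5p_{Folio} + 4p_{Quill}).
∂π/∂p_{Folio} = 190 − 10p_{Folio} + 4p_{Quill} = 0 ⇒ p_{Folio} = 19 + 0.4p_{Quill}.
At p_{Quill} = 25: p_{Folio} = 19 + 0.4·25 = 29.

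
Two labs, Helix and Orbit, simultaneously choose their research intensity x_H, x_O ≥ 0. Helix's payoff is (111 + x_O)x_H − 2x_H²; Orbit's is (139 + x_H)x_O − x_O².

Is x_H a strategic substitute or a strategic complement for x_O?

Expanding Helix's payoff: 111x_H + x_Ox_H − 2x_H².
∂π/∂x_H = 111 + x_O − 4x_H = 0, so x_H = 27.75 + 0.25x_O.
The best-response slope dx_H/dx_O = 0.25 > 0: the reaction function is upward-sloping, so the choices are strategic complements.

strategic complements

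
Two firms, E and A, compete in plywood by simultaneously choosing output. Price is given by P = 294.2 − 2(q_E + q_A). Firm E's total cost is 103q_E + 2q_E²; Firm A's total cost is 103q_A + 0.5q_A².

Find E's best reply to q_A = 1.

23.65

Firm E's profit: π = q_E(294.2 − 2(q_E + q_A)) − 103q_E − 2q_E².
∂π/∂q_E = 191.2 − 8q_E − 2q_A = 0, so q_E = 23.9 − 0.25q_A.
At q_A = 1: q_E = 23.9 − 0.25·1 = 23.65.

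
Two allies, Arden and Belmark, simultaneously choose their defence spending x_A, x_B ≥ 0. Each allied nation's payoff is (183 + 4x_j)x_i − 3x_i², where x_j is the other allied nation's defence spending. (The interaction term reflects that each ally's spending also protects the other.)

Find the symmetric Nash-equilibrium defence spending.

Arden's payoff is (183 + 4x_B)x_A − 3x_A².
∂π/∂x_A = 183 + 4x_B − 6x_A = 0, so x_A = 30.5 + (2/3)x_B.
By symmetry x_B = x_A; substituting into the reaction function, (1/3)x_A = 30.5 and x_A = 91.5.

91.5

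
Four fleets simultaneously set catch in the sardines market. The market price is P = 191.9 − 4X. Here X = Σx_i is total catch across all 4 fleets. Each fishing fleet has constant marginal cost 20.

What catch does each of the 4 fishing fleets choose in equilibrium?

8.595

A representative fishing fleet's profit is π_i = x_i(191.9 − 4X) − 20x_i, with X = x_i + Σ_{j≠i} x_j.
First-order condition: 171.9 − 8x_i − 4Σ_{j≠i} x_j = 0.
In a symmetric equilibrium every fishing fleet chooses the same x, so Σ_{j≠i} x_j = 3x. The condition becomes 171.9 − 20x = 0, giving x = 171.9/20 = 8.595.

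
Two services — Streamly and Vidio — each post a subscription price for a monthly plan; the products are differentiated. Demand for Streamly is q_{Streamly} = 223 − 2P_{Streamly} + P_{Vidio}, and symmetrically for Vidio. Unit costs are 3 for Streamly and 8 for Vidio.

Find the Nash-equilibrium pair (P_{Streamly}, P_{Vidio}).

Streamly's profit: π = (P_{Streamly} − 3)(223 − 2P_{Streamly} + P_{Vidio}).
∂π/∂P_{Streamly} = 229 − 4P_{Streamly} + P_{Vidio} = 0 ⇒ P_{Streamly} = 57.25 + 0.25P_{Vidio}.
Similarly P_{Vidio} = 59.75 + 0.25P_{Streamly}.
Substituting the second reaction function into the first: P_{Streamly} = 57.25 + 0.25(59.75 + 0.25P_{Streamly}), which gives 0.9375P_{Streamly} = 72.1875 ⇒ P_{Streamly} = 77.
Then P_{Vidio} = 59.75 + 0.25·77 = 79.

77, 79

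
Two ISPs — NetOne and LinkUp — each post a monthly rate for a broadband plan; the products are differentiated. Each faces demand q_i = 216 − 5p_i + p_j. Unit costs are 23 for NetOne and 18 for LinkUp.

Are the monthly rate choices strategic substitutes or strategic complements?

strategic complements

NetOne's profit: π = (p_{NetOne} − 23)(216 − 5p_{NetOne} + p_{LinkUp}).
∂π/∂p_{NetOne} = 331 − 10p_{NetOne} + p_{LinkUp} = 0 ⇒ p_{NetOne} = 33.1 + 0.1p_{LinkUp}.
The best-response slope dp_{NetOne}/dp_{LinkUp} = 0.1 > 0: the reaction function is upward-sloping, so the choices are strategic complements.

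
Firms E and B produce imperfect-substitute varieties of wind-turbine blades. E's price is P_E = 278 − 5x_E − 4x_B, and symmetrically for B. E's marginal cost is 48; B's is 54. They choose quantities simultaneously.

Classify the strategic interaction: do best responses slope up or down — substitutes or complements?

Firm E's profit: π = x_E(278 − 5x_E − 4x_B) − 48x_E.
∂π/∂x_E = 230 − 10x_E − 4x_B = 0 ⇒ x_E = 23 − 0.4x_B.
The best-response slope dx_E/dx_B = −0.4 < 0: the reaction function is downward-sloping, so the choices are strategic substitutes.

strategic substitutes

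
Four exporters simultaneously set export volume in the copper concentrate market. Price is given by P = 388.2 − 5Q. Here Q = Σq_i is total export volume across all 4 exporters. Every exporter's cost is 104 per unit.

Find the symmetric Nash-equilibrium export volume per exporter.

11.368

A representative exporter's profit is π_i = q_i(388.2 − 5Q) − 104q_i, with Q = q_i + Σ_{j≠i} q_j.
First-order condition: 284.2 − 10q_i − 5Σ_{j≠i} q_j = 0.
In a symmetric equilibrium every exporter chooses the same q, so Σ_{j≠i} q_j = 3q. The condition becomes 284.2 − 25q = 0, giving q = 284.2/25 = 11.368.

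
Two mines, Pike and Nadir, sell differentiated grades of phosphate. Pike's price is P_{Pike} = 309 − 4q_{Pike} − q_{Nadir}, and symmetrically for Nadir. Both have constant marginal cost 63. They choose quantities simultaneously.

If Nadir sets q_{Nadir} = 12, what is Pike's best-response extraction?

Mine Pike's profit: π = q_{Pike}(309 − 4q_{Pike} − q_{Nadir}) − 63q_{Pike}.
∂π/∂q_{Pike} = 246 − 8q_{Pike} − q_{Nadir} = 0 ⇒ q_{Pike} = 30.75 − 0.125q_{Nadir}.
At q_{Nadir} = 12: q_{Pike} = 30.75 − 0.125·12 = 29.25.

29.25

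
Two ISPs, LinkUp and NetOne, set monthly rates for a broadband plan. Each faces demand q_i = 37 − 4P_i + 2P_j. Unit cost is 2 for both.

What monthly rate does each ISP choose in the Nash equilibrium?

LinkUp's profit: π = (P_{LinkUp} − 2)(37 − 4P_{LinkUp} + 2P_{NetOne}).
∂π/∂P_{LinkUp} = 45 − 8P_{LinkUp} + 2P_{NetOne} = 0 ⇒ P_{LinkUp} = 5.625 + 0.25P_{NetOne}.
The game is symmetric, so in equilibrium P_{NetOne} = P_{LinkUp}: the reaction function gives 0.75P_{LinkUp} = 5.625, hence P_{LinkUp} = 7.5.

7.5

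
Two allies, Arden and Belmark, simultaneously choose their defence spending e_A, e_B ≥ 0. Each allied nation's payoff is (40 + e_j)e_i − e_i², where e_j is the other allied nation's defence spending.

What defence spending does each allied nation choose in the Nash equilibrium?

Arden's payoff is (40 + e_B)e_A − e_A².
∂π/∂e_A = 40 + e_B − 2e_A = 0, so e_A = 20 + 0.5e_B.
Setting e_A = e_B in the reaction function: e_A = 20 + 0.5e_A, so e_A = 20 / 0.5 = 40.

40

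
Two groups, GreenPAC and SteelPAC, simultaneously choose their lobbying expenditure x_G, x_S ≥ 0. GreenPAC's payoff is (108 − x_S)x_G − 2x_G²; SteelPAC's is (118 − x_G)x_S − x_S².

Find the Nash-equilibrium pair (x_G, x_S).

14, 52

Expanding GreenPAC's payoff: 108x_G − x_Sx_G − 2x_G².
∂π/∂x_G = 108 − x_S − 4x_G = 0, so x_G = 27 − 0.25x_S.
Likewise for SteelPAC: x_S = 59 − 0.5x_G.
Plugging x_S into GreenPAC's best response: x_G = 27 − 0.25(59 − 0.5x_G) ⇒ 0.875x_G = 12.25, so x_G = 14.
Then x_S = 59 − 0.5·14 = 52.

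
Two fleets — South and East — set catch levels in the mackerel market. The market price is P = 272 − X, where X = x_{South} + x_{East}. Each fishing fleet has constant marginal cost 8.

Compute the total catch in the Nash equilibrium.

176

Fishing fleet South's profit: π = x_{South}(272 − (x_{South} + x_{East})) − 8x_{South}.
∂π/∂x_{South} = 264 − 2x_{South} − x_{East} = 0, so x_{South} = 132 − 0.5x_{East}.
By symmetry x_{East} = x_{South}; substituting into the reaction function, 1.5x_{South} = 132 and x_{South} = 88.
Total catch: 88 + 88 = 176.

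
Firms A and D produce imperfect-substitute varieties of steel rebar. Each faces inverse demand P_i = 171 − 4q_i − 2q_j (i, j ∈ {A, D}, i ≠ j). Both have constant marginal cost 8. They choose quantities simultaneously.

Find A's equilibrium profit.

1062.76

Firm A's profit: π = q_A(171 − 4q_A − 2q_D) − 8q_A.
∂π/∂q_A = 163 − 8q_A − 2q_D = 0 ⇒ q_A = 20.375 − 0.25q_D.
The game is symmetric, so in equilibrium q_D = q_A: the reaction function gives 1.25q_A = 20.375, hence q_A = 16.3.
P_A = 171 − 4·16.3 − 2·16.3 = 73.2.
Profit = (73.2 − 8)·16.3 = 1062.76.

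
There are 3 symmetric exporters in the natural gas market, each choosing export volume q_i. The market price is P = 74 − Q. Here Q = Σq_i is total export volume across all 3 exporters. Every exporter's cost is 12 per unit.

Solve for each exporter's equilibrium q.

15.5

A representative exporter's profit is π_i = q_i(74 − Q) − 12q_i, with Q = q_i + Σ_{j≠i} q_j.
First-order condition: 62 − 2q_i − Σ_{j≠i} q_j = 0.
With identical exporters, set every q_j = q: then 62 − 2q − 2q = 0, i.e. q = 62/4 = 15.5.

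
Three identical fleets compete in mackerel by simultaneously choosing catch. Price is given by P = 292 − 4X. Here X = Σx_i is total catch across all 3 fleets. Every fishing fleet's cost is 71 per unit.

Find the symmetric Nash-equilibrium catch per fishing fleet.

A representative fishing fleet's profit is π_i = x_i(292 − 4X) − 71x_i, with X = x_i + Σ_{j≠i} x_j.
First-order condition: 221 − 8x_i − 4Σ_{j≠i} x_j = 0.
With identical fishing fleets, set every x_j = x: then 221 − 8x − 8x = 0, i.e. x = 221/16 = 13.8125.

13.8125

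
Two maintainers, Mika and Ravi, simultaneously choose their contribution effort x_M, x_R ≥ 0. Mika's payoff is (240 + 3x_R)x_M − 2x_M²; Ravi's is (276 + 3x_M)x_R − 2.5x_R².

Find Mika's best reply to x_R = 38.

Expanding Mika's payoff: 240x_M + 3x_Rx_M − 2x_M².
∂π/∂x_M = 240 + 3x_R − 4x_M = 0, so x_M = 60 + 0.75x_R.
At x_R = 38: x_M = 60 + 0.75·38 = 88.5.

88.5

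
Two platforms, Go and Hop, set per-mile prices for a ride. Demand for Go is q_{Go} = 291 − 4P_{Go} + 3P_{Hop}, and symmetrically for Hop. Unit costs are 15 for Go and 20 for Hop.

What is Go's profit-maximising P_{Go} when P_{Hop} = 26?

53.625

Go's profit: π = (P_{Go} − 15)(291 − 4P_{Go} + 3P_{Hop}).
∂π/∂P_{Go} = 351 − 8P_{Go} + 3P_{Hop} = 0 ⇒ P_{Go} = 43.875 + 0.375P_{Hop}.
At P_{Hop} = 26: P_{Go} = 43.875 + 0.375·26 = 53.625.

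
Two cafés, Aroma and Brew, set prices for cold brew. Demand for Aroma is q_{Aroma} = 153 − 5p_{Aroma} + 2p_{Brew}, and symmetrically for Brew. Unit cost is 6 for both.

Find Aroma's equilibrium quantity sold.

Aroma's profit: π = (p_{Aroma} − 6)(153 − 5p_{Aroma} + 2p_{Brew}).
∂π/∂p_{Aroma} = 183 − 10p_{Aroma} + 2p_{Brew} = 0 ⇒ p_{Aroma} = 18.3 + 0.2p_{Brew}.
Setting p_{Aroma} = p_{Brew} in the reaction function: p_{Aroma} = 18.3 + 0.2p_{Aroma}, so p_{Aroma} = 18.3 / 0.8 = 22.875.
q_{Aroma} = 153 − 5·22.875 + 2·22.875 = 84.375.

84.375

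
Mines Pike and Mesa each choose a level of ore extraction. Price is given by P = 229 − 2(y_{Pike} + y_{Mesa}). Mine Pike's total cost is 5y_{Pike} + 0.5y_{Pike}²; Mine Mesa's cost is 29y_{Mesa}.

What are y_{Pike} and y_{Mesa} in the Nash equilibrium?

Mine Pike's profit: π = y_{Pike}(229 − 2(y_{Pike} + y_{Mesa})) − 5y_{Pike} − 0.5y_{Pike}².
∂π/∂y_{Pike} = 224 − 5y_{Pike} − 2y_{Mesa} = 0, so y_{Pike} = 44.8 − 0.4y_{Mesa}.
For Mesa: ∂π/∂y_{Mesa} = 200 − 4y_{Mesa} − 2y_{Pike} = 0 ⇒ y_{Mesa} = 50 − 0.5y_{Pike}.
Substituting the second reaction function into the first: y_{Pike} = 44.8 − 0.4(50 − 0.5y_{Pike}), which gives 0.8y_{Pike} = 24.8 ⇒ y_{Pike} = 31.
Then y_{Mesa} = 50 − 0.5·31 = 34.5.

31, 34.5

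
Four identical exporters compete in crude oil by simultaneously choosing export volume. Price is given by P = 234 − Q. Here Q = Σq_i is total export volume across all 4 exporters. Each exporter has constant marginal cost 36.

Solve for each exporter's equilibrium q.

A representative exporter's profit is π_i = q_i(234 − Q) − 36q_i, with Q = q_i + Σ_{j≠i} q_j.
First-order condition: 198 − 2q_i − Σ_{j≠i} q_j = 0.
In a symmetric equilibrium every exporter chooses the same q, so Σ_{j≠i} q_j = 3q. The condition becomes 198 − 5q = 0, giving q = 198/5 = 39.6.

39.6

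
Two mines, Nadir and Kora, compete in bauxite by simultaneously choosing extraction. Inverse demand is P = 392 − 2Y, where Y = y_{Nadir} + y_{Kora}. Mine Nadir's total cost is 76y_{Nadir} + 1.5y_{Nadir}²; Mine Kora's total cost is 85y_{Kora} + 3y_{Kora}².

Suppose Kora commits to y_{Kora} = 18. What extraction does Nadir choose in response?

40

Mine Nadir's profit: π = y_{Nadir}(392 − 2(y_{Nadir} + y_{Kora})) − 76y_{Nadir} − 1.5y_{Nadir}².
∂π/∂y_{Nadir} = 316 − 7y_{Nadir} − 2y_{Kora} = 0, so y_{Nadir} = 316/7 − (2/7)y_{Kora}.
At y_{Kora} = 18: y_{Nadir} = 316/7 − (2/7)·18 = 40.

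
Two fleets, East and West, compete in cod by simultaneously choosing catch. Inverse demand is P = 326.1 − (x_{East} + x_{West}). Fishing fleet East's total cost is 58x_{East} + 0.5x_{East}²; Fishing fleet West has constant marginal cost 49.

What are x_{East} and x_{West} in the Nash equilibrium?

51.82, 112.64

Fishing fleet East's profit: π = x_{East}(326.1 − (x_{East} + x_{West})) − 58x_{East} − 0.5x_{East}².
∂π/∂x_{East} = 268.1 − 3x_{East} − x_{West} = 0, so x_{East} = 2681/30 − (1/3)x_{West}.
For West: ∂π/∂x_{West} = 277.1 − 2x_{West} − x_{East} = 0 ⇒ x_{West} = 138.55 − 0.5x_{East}.
Substituting the second reaction function into the first: x_{East} = 2681/30 − (1/3)(138.55 − 0.5x_{East}), which gives (5/6)x_{East} = 2591/60 ⇒ x_{East} = 51.82.
Then x_{West} = 138.55 − 0.5·51.82 = 112.64.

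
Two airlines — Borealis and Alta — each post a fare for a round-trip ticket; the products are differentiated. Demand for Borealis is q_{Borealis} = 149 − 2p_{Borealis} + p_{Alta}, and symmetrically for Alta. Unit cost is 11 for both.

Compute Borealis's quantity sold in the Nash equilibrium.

92

Borealis's profit: π = (p_{Borealis} − 11)(149 − 2p_{Borealis} + p_{Alta}).
∂π/∂p_{Borealis} = 171 − 4p_{Borealis} + p_{Alta} = 0 ⇒ p_{Borealis} = 42.75 + 0.25p_{Alta}.
Setting p_{Borealis} = p_{Alta} in the reaction function: p_{Borealis} = 42.75 + 0.25p_{Borealis}, so p_{Borealis} = 42.75 / 0.75 = 57.
q_{Borealis} = 149 − 2·57 + 57 = 92.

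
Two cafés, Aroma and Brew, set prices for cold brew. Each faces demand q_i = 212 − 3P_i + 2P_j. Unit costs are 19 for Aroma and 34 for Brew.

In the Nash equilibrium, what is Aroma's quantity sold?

Aroma's profit: π = (P_{Aroma} − 19)(212 − 3P_{Aroma} + 2P_{Brew}).
∂π/∂P_{Aroma} = 269 − 6P_{Aroma} + 2P_{Brew} = 0 ⇒ P_{Aroma} = 269/6 + (1/3)P_{Brew}.
Similarly P_{Brew} = 157/3 + (1/3)P_{Aroma}.
Solving the two reaction functions simultaneously: (1 − (1/3)(1/3))P_{Aroma} = 269/6 + (1/3)·(157/3), so (8/9)P_{Aroma} = 1121/18 and P_{Aroma} = 70.0625.
Then P_{Brew} = 157/3 + (1/3)·70.0625 = 75.6875.
q_{Aroma} = 212 − 3·70.0625 + 2·75.6875 = 153.1875.

153.1875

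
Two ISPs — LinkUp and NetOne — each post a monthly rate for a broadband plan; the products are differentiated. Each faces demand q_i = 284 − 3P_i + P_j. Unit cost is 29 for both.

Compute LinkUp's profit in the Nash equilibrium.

LinkUp's profit: π = (P_{LinkUp} − 29)(284 − 3P_{LinkUp} + P_{NetOne}).
∂π/∂P_{LinkUp} = 371 − 6P_{LinkUp} + P_{NetOne} = 0 ⇒ P_{LinkUp} = 371/6 + (1/6)P_{NetOne}.
Setting P_{LinkUp} = P_{NetOne} in the reaction function: P_{LinkUp} = 371/6 + (1/6)P_{LinkUp}, so P_{LinkUp} = (371/6) / (5/6) = 74.2.
q_{LinkUp} = 284 − 3·74.2 + 74.2 = 135.6.
Profit = (74.2 − 29)·135.6 = 6129.12.

6129.12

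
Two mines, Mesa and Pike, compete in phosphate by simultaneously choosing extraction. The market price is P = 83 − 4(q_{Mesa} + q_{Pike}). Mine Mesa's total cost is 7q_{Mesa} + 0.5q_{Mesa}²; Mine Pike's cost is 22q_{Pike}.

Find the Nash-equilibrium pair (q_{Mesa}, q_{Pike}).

6.5, 4.375

Mine Mesa's profit: π = q_{Mesa}(83 − 4(q_{Mesa} + q_{Pike})) − 7q_{Mesa} − 0.5q_{Mesa}².
∂π/∂q_{Mesa} = 76 − 9q_{Mesa} − 4q_{Pike} = 0, so q_{Mesa} = 76/9 − (4/9)q_{Pike}.
For Pike: ∂π/∂q_{Pike} = 61 − 8q_{Pike} − 4q_{Mesa} = 0 ⇒ q_{Pike} = 7.625 − 0.5q_{Mesa}.
Solving the two reaction functions simultaneously: (1 − (−4/9)(−0.5))q_{Mesa} = 76/9 − (4/9)·7.625, so (7/9)q_{Mesa} = 91/18 and q_{Mesa} = 6.5.
Then q_{Pike} = 7.625 − 0.5·6.5 = 4.375.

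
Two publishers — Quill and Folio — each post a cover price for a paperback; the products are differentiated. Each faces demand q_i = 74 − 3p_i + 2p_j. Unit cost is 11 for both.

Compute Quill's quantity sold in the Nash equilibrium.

Quill's profit: π = (p_{Quill} − 11)(74 − 3p_{Quill} + 2p_{Folio}).
∂π/∂p_{Quill} = 107 − 6p_{Quill} + 2p_{Folio} = 0 ⇒ p_{Quill} = 107/6 + (1/3)p_{Folio}.
Setting p_{Quill} = p_{Folio} in the reaction function: p_{Quill} = 107/6 + (1/3)p_{Quill}, so p_{Quill} = (107/6) / (2/3) = 26.75.
q_{Quill} = 74 − 3·26.75 + 2·26.75 = 47.25.

47.25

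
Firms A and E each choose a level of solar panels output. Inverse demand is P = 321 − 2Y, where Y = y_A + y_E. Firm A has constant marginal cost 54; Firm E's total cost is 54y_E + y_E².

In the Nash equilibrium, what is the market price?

Firm A's profit: π = y_A(321 − 2(y_A + y_E)) − 54y_A.
∂π/∂y_A = 267 − 4y_A − 2y_E = 0, so y_A = 66.75 − 0.5y_E.
For E: ∂π/∂y_E = 267 − 6y_E − 2y_A = 0 ⇒ y_E = 44.5 − (1/3)y_A.
Plugging y_E into A's best response: y_A = 66.75 − 0.5(44.5 − (1/3)y_A) ⇒ (5/6)y_A = 44.5, so y_A = 53.4.
Then y_E = 44.5 − (1/3)·53.4 = 26.7.
Equilibrium price: P = 321 − 2·80.1 = 160.8.

160.8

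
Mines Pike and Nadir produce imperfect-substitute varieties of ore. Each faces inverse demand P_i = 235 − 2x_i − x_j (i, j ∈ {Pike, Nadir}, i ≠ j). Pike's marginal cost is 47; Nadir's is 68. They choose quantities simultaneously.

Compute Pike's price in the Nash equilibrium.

Mine Pike's profit: π = x_{Pike}(235 − 2x_{Pike} − x_{Nadir}) − 47x_{Pike}.
∂π/∂x_{Pike} = 188 − 4x_{Pike} − x_{Nadir} = 0 ⇒ x_{Pike} = 47 − 0.25x_{Nadir}.
Similarly x_{Nadir} = 41.75 − 0.25x_{Pike}.
Solving the two reaction functions simultaneously: (1 − (−0.25)(−0.25))x_{Pike} = 47 − 0.25·41.75, so 0.9375x_{Pike} = 36.5625 and x_{Pike} = 39.
Then x_{Nadir} = 41.75 − 0.25·39 = 32.
P_{Pike} = 235 − 2·39 − 32 = 125.

125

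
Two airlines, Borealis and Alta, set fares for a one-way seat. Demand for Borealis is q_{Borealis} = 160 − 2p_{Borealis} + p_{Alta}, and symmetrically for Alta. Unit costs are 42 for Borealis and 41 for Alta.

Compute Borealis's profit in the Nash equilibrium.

3073.28

Borealis's profit: π = (p_{Borealis} − 42)(160 − 2p_{Borealis} + p_{Alta}).
∂π/∂p_{Borealis} = 244 − 4p_{Borealis} + p_{Alta} = 0 ⇒ p_{Borealis} = 61 + 0.25p_{Alta}.
Similarly p_{Alta} = 60.5 + 0.25p_{Borealis}.
Solving the two reaction functions simultaneously: (1 − (0.25)(0.25))p_{Borealis} = 61 + 0.25·60.5, so 0.9375p_{Borealis} = 76.125 and p_{Borealis} = 81.2.
Then p_{Alta} = 60.5 + 0.25·81.2 = 80.8.
q_{Borealis} = 160 − 2·81.2 + 80.8 = 78.4.
Profit = (81.2 − 42)·78.4 = 3073.28.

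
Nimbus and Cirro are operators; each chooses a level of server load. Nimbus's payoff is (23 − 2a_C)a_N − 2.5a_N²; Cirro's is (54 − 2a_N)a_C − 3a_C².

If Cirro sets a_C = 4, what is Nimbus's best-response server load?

Expanding Nimbus's payoff: 23a_N − 2a_Ca_N − 2.5a_N².
∂π/∂a_N = 23 − 2a_C − 5a_N = 0, so a_N = 4.6 − 0.4a_C.
At a_C = 4: a_N = 4.6 − 0.4·4 = 3.

3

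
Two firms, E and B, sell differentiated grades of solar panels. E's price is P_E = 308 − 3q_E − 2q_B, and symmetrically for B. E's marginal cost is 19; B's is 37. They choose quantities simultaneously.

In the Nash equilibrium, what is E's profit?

Firm E's profit: π = q_E(308 − 3q_E − 2q_B) − 19q_E.
∂π/∂q_E = 289 − 6q_E − 2q_B = 0 ⇒ q_E = 289/6 − (1/3)q_B.
Similarly q_B = 271/6 − (1/3)q_E.
Plugging q_B into E's best response: q_E = 289/6 − (1/3)(271/6 − (1/3)q_E) ⇒ (8/9)q_E = 298/9, so q_E = 37.25.
Then q_B = 271/6 − (1/3)·37.25 = 32.75.
P_E = 308 − 3·37.25 − 2·32.75 = 130.75.
Profit = (130.75 − 19)·37.25 = 4162.6875.

4162.6875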